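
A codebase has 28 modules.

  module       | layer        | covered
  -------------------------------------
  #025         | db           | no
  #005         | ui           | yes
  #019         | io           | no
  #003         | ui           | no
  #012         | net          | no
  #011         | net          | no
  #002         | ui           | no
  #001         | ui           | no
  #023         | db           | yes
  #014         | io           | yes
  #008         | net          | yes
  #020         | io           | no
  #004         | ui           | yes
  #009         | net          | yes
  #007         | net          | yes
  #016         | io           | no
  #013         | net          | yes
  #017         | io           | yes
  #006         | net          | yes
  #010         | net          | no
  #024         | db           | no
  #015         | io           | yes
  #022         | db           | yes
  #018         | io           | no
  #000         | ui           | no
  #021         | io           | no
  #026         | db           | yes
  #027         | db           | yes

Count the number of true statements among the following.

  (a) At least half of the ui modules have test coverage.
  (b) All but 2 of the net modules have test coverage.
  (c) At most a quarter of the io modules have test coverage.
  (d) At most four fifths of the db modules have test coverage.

(a) ui: |A| = 6, |A ∩ B| = 2; needs |A ∩ B| ≥ |A ∖ B| — false.
(b) net: |A| = 8, |A ∩ B| = 5; needs |A ∖ B| = 2 — false.
(c) io: |A| = 8, |A ∩ B| = 3; needs |A ∩ B| / |A| ≤ 1/4 — false.
(d) db: |A| = 6, |A ∩ B| = 4; needs |A ∩ B| / |A| ≤ 4/5 — true.

1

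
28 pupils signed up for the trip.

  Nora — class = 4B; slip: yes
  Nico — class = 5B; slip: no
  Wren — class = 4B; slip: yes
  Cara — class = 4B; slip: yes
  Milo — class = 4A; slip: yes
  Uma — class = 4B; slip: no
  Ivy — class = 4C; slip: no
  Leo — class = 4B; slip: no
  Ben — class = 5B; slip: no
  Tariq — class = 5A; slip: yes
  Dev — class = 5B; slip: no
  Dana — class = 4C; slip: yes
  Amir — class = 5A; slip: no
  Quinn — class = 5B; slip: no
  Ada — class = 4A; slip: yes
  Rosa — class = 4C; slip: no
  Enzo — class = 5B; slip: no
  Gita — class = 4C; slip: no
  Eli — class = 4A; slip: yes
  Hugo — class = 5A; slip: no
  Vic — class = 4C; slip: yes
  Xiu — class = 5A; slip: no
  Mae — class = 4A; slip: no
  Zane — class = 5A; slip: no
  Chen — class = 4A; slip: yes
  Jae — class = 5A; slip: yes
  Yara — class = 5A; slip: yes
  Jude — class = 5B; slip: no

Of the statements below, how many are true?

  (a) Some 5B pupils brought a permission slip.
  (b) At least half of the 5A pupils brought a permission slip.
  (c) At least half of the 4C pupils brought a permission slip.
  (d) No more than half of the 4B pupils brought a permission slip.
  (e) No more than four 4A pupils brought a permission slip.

1

(a) 5B: |A| = 6, |A ∩ B| = 0; needs A ∩ B ≠ ∅ (|A ∩ B| ≥ 1) — false.
(b) 5A: |A| = 7, |A ∩ B| = 3; needs |A ∩ B| ≥ |A ∖ B| — false.
(c) 4C: |A| = 5, |A ∩ B| = 2; needs |A ∩ B| ≥ |A ∖ B| — false.
(d) 4B: |A| = 5, |A ∩ B| = 3; needs |A ∩ B| ≤ |A ∖ B| — false.
(e) 4A: |A| = 5, |A ∩ B| = 4; needs |A ∩ B| ≤ 4 — true.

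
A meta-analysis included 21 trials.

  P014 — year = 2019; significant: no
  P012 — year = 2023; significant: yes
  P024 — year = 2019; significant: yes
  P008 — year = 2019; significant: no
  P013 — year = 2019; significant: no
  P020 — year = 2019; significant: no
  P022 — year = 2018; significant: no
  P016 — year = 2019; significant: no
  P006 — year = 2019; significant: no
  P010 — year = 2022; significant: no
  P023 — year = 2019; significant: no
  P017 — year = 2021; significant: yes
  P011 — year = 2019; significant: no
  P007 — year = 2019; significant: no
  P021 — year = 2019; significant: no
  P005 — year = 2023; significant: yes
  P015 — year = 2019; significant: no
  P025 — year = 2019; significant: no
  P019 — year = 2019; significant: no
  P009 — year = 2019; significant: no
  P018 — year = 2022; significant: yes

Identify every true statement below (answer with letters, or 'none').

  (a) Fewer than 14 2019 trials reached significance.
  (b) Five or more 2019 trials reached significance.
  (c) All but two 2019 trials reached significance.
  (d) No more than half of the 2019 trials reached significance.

|A| = 15, |A ∩ B| = 1, |A ∖ B| = 14.
(a) |A ∩ B| < 14: holds.
(b) |A ∩ B| ≥ 5: fails.
(c) |A ∖ B| = 2: fails.
(d) |A ∩ B| ≤ |A ∖ B|: holds.

(a), (d)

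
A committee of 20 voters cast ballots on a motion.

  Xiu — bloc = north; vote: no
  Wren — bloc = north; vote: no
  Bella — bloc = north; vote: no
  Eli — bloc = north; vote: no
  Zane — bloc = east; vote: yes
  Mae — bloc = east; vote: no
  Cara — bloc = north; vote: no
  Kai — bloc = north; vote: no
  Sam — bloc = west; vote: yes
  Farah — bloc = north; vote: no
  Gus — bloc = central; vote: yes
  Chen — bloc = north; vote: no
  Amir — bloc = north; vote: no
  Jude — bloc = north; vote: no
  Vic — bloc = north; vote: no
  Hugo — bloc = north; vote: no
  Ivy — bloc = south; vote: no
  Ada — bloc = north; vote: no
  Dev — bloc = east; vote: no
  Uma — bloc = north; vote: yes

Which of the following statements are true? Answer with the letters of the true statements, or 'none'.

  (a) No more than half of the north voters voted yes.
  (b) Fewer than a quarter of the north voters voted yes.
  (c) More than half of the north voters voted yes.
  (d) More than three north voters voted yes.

(a), (b)

|A| = 14, |A ∩ B| = 1, |A ∖ B| = 13.
(a) |A ∩ B| ≤ |A ∖ B|: holds.
(b) |A ∩ B| / |A| < 1/4: holds.
(c) |A ∩ B| > |A ∖ B|: fails.
(d) |A ∩ B| > 3: fails.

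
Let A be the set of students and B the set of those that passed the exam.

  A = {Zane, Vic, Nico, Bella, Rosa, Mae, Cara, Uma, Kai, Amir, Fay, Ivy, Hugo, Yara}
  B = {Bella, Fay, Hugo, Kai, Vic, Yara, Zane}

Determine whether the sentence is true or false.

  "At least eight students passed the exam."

False

The determiner here denotes the relation: |A ∩ B| ≥ 8.
A (the restrictor) = {Zane, Vic, Nico, Bella, Rosa, Mae, Cara, Uma, Kai, Amir, Fay, Ivy, Hugo, Yara}, |A| = 14.
A ∩ B = {Zane, Vic, Bella, Kai, Fay, Hugo, Yara}, so |A ∩ B| = 7.
|A ∩ B| = 7, so the statement is false.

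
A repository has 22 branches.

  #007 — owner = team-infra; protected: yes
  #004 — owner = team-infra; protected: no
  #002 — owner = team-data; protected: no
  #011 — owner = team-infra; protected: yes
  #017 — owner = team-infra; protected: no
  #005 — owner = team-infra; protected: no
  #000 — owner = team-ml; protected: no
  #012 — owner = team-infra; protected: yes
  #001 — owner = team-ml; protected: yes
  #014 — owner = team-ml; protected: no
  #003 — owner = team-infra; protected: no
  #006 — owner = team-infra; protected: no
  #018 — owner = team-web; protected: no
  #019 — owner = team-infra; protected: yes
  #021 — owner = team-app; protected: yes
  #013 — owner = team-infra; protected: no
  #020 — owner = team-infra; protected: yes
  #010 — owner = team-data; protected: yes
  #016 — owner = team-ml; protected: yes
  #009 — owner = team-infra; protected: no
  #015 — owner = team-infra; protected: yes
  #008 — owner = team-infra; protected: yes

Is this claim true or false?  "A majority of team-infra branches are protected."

Truth condition: |A ∩ B| > |A ∖ B|.
A (the restrictor) = {#007, #004, #011, #017, #005, #012, #003, #006, #019, #013, #020, #009, #015, #008}, |A| = 14.
A ∩ B = {#007, #011, #012, #019, #020, #015, #008}, so |A ∩ B| = 7.
A ∖ B = {#004, #017, #005, #003, #006, #013, #009}, so |A ∖ B| = 7.
7 = 7, so the statement is false.

False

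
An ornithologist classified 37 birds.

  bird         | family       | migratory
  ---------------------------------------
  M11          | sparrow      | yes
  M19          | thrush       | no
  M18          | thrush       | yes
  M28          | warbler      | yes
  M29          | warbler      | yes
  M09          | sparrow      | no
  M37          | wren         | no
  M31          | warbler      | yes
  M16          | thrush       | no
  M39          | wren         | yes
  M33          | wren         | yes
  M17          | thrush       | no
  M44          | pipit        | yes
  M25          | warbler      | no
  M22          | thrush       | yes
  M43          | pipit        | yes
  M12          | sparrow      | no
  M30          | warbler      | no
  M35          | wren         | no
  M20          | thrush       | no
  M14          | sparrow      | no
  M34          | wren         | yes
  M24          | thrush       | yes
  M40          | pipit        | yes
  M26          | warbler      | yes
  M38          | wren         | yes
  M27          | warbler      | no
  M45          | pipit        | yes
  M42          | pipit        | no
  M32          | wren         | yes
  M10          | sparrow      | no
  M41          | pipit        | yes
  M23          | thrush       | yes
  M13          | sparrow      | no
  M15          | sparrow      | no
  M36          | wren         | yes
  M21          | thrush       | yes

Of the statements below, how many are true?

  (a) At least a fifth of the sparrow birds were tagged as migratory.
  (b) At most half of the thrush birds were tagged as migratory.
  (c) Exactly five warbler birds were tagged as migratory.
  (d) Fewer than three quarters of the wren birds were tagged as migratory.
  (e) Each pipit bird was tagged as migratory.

0

(a) sparrow: |A| = 7, |A ∩ B| = 1; needs |A ∩ B| / |A| ≥ 1/5 — false.
(b) thrush: |A| = 9, |A ∩ B| = 5; needs |A ∩ B| ≤ |A ∖ B| — false.
(c) warbler: |A| = 7, |A ∩ B| = 4; needs |A ∩ B| = 5 — false.
(d) wren: |A| = 8, |A ∩ B| = 6; needs |A ∩ B| / |A| < 3/4 — false.
(e) pipit: |A| = 6, |A ∩ B| = 5; needs A ⊆ B, i.e. every element of A is in B (|A ∖ B| = 0) — false.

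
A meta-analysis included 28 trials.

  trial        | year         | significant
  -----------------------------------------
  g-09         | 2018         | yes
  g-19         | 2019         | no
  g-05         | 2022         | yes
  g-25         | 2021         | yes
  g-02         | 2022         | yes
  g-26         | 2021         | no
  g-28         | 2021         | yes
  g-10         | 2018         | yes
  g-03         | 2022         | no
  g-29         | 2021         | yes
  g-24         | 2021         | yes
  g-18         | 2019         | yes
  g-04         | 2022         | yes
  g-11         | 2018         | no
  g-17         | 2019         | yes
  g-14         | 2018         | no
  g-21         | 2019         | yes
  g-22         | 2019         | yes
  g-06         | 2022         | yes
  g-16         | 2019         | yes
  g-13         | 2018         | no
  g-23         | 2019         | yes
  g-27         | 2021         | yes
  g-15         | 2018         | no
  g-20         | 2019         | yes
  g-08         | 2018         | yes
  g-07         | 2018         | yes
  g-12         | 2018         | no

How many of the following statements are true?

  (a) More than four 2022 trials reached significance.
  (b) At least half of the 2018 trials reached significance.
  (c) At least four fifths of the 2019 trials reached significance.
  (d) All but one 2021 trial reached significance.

(a) 2022: |A| = 5, |A ∩ B| = 4; needs |A ∩ B| > 4 — false.
(b) 2018: |A| = 9, |A ∩ B| = 4; needs |A ∩ B| ≥ |A ∖ B| — false.
(c) 2019: |A| = 8, |A ∩ B| = 7; needs |A ∩ B| / |A| ≥ 4/5 — true.
(d) 2021: |A| = 6, |A ∩ B| = 5; needs |A ∖ B| = 1 — true.

2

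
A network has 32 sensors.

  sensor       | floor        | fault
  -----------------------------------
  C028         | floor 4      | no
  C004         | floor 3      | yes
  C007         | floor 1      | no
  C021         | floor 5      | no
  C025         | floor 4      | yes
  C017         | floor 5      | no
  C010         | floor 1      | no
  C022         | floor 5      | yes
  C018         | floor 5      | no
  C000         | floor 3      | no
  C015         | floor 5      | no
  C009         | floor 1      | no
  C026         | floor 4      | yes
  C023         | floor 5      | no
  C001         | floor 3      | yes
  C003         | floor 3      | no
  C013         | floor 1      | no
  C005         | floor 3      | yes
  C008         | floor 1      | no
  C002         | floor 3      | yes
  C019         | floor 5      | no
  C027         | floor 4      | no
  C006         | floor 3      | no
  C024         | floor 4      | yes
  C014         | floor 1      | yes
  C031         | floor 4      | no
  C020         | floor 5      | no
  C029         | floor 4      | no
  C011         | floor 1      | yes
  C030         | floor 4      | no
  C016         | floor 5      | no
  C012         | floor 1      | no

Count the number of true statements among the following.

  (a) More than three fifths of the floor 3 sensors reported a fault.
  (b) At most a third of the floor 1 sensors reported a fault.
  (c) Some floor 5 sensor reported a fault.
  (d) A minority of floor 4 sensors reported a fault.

3

(a) floor 3: |A| = 7, |A ∩ B| = 4; needs |A ∩ B| / |A| > 3/5 — false.
(b) floor 1: |A| = 8, |A ∩ B| = 2; needs |A ∩ B| / |A| ≤ 1/3 — true.
(c) floor 5: |A| = 9, |A ∩ B| = 1; needs A ∩ B ≠ ∅ (|A ∩ B| ≥ 1) — true.
(d) floor 4: |A| = 8, |A ∩ B| = 3; needs |A ∩ B| < |A ∖ B| — true.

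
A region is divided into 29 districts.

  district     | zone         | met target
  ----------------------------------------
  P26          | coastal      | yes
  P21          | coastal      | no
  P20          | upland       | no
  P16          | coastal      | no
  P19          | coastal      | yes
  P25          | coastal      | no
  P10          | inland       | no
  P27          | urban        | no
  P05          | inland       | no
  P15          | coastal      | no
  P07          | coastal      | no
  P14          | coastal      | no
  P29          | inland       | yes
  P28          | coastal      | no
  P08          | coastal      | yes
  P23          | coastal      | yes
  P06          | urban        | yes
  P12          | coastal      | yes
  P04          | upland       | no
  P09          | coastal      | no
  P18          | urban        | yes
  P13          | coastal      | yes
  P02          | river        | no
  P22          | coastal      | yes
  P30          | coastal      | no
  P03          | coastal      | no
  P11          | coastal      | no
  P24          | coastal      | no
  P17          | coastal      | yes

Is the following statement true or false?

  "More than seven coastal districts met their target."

'More than seven coastal districts met their target' holds iff |A ∩ B| > 7.
|A| = 20, |A ∩ B| = 8, |A ∖ B| = 12.
|A ∩ B| = 8, so the statement is true.

True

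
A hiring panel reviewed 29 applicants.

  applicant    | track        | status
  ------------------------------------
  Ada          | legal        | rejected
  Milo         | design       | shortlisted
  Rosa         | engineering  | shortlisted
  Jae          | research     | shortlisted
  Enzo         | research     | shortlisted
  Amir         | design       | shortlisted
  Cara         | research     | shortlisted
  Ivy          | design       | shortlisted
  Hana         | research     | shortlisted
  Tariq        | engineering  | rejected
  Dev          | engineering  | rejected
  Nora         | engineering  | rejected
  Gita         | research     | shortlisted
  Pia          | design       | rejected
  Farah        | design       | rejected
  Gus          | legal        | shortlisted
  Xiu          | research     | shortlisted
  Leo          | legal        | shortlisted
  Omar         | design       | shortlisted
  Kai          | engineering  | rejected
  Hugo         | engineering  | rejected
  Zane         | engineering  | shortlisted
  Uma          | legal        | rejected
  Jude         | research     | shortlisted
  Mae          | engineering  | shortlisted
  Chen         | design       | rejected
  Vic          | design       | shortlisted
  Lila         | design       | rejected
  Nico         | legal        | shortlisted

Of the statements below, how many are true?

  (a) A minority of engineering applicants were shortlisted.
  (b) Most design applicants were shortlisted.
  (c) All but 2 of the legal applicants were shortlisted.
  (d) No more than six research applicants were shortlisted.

3

(a) engineering: |A| = 8, |A ∩ B| = 3; needs |A ∩ B| < |A ∖ B| — true.
(b) design: |A| = 9, |A ∩ B| = 5; needs |A ∩ B| > |A ∖ B| — true.
(c) legal: |A| = 5, |A ∩ B| = 3; needs |A ∖ B| = 2 — true.
(d) research: |A| = 7, |A ∩ B| = 7; needs |A ∩ B| ≤ 6 — false.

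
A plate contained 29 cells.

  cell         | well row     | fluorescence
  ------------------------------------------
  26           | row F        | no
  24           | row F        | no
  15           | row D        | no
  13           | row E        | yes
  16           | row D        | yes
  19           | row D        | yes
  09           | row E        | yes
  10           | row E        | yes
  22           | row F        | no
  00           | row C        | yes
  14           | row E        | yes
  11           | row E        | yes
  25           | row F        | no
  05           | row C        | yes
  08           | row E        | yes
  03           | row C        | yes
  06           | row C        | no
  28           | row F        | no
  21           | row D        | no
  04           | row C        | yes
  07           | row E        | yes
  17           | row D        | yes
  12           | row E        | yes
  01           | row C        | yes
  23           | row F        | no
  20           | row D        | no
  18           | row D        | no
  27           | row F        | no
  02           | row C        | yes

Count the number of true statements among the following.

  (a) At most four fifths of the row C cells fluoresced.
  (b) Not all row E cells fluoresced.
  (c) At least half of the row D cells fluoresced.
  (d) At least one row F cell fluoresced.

(a) row C: |A| = 7, |A ∩ B| = 6; needs |A ∩ B| / |A| ≤ 4/5 — false.
(b) row E: |A| = 8, |A ∩ B| = 8; needs A ⊄ B (|A ∖ B| ≥ 1) — false.
(c) row D: |A| = 7, |A ∩ B| = 3; needs |A ∩ B| ≥ |A ∖ B| — false.
(d) row F: |A| = 7, |A ∩ B| = 0; needs A ∩ B ≠ ∅ (|A ∩ B| ≥ 1) — false.

0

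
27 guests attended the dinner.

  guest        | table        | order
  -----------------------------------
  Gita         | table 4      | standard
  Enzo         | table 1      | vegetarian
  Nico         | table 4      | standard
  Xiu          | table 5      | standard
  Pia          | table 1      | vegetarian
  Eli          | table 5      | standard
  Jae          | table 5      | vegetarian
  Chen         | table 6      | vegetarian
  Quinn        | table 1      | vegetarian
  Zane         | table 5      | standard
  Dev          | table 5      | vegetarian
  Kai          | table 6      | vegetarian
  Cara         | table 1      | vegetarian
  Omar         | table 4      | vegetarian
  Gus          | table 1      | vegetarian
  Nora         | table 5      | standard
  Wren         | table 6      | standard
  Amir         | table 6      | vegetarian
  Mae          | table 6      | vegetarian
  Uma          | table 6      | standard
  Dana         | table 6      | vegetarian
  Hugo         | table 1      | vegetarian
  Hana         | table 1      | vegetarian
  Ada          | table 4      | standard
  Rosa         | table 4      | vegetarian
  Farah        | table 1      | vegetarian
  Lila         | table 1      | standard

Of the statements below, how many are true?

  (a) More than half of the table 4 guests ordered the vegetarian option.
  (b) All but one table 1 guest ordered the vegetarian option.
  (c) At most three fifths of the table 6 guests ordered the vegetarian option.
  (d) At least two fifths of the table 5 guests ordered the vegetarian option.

1

(a) table 4: |A| = 5, |A ∩ B| = 2; needs |A ∩ B| > |A ∖ B| — false.
(b) table 1: |A| = 9, |A ∩ B| = 8; needs |A ∖ B| = 1 — true.
(c) table 6: |A| = 7, |A ∩ B| = 5; needs |A ∩ B| / |A| ≤ 3/5 — false.
(d) table 5: |A| = 6, |A ∩ B| = 2; needs |A ∩ B| / |A| ≥ 2/5 — false.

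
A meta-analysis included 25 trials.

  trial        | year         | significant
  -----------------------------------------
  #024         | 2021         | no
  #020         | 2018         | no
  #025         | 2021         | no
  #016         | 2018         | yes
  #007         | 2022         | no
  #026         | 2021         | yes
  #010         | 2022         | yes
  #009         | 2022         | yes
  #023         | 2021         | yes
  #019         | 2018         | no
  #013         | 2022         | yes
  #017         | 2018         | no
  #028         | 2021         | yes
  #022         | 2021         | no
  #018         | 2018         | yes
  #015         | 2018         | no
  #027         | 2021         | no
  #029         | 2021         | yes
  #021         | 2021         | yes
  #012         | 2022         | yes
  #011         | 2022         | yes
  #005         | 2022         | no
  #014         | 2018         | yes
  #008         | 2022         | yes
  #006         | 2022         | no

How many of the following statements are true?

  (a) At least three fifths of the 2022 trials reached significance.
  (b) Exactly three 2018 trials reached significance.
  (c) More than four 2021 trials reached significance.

(a) 2022: |A| = 9, |A ∩ B| = 6; needs |A ∩ B| / |A| ≥ 3/5 — true.
(b) 2018: |A| = 7, |A ∩ B| = 3; needs |A ∩ B| = 3 — true.
(c) 2021: |A| = 9, |A ∩ B| = 5; needs |A ∩ B| > 4 — true.

3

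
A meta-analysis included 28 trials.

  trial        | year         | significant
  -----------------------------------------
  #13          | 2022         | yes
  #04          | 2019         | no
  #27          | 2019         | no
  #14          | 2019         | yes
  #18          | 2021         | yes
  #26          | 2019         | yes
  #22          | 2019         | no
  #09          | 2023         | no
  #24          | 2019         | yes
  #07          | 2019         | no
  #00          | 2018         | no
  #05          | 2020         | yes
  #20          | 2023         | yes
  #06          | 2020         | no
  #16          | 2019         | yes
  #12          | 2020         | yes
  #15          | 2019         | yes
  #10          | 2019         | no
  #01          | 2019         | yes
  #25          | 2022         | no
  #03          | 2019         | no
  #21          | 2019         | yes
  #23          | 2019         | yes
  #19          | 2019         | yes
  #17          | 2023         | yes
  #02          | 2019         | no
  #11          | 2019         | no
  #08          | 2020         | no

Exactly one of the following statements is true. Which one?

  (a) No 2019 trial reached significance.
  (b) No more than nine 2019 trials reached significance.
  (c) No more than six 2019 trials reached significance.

|A| = 17, |A ∩ B| = 9, |A ∖ B| = 8.
(a) requires A ∩ B = ∅ (|A ∩ B| = 0): false.
(b) requires |A ∩ B| ≤ 9: true.
(c) requires |A ∩ B| ≤ 6: false.

(b)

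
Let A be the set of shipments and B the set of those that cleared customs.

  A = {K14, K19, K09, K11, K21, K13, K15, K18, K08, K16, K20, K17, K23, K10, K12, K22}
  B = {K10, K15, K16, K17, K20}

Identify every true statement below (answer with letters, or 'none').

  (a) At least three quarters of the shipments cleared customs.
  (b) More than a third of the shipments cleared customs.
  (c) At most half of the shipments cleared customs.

(c)

|A| = 16, |A ∩ B| = 5, |A ∖ B| = 11.
(a) |A ∩ B| / |A| ≥ 3/4: fails.
(b) |A ∩ B| / |A| > 1/3: fails.
(c) |A ∩ B| ≤ |A ∖ B|: holds.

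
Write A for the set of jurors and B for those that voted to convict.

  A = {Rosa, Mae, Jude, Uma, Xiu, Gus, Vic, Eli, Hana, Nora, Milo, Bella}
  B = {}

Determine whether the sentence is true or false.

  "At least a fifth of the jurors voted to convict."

False

Truth condition: |A ∩ B| / |A| ≥ 1/5.
A (the restrictor) = {Rosa, Mae, Jude, Uma, Xiu, Gus, Vic, Eli, Hana, Nora, Milo, Bella}, |A| = 12.
A ∩ B = {}, so |A ∩ B| = 0.
A ∖ B = {Rosa, Mae, Jude, Uma, Xiu, Gus, Vic, Eli, Hana, Nora, Milo, Bella}, so |A ∖ B| = 12.
|A ∩ B|/|A| = 0/12, so the statement is false.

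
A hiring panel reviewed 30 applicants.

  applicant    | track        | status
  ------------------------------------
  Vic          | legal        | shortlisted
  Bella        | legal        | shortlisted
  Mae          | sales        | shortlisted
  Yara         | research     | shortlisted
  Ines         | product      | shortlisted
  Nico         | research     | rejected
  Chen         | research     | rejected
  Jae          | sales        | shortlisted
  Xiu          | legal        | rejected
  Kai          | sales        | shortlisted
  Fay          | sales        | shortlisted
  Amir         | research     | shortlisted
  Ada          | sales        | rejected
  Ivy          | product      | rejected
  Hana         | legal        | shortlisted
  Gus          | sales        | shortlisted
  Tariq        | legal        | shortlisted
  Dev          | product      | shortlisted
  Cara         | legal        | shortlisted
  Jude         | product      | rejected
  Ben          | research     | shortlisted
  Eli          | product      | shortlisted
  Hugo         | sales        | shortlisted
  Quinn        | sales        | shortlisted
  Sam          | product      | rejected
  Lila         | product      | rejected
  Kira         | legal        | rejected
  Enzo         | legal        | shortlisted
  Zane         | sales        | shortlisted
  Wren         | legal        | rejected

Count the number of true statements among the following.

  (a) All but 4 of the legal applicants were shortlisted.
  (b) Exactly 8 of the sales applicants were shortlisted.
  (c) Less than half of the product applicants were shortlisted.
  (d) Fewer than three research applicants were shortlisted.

2

(a) legal: |A| = 9, |A ∩ B| = 6; needs |A ∖ B| = 4 — false.
(b) sales: |A| = 9, |A ∩ B| = 8; needs |A ∩ B| = 8 — true.
(c) product: |A| = 7, |A ∩ B| = 3; needs |A ∩ B| < |A ∖ B| — true.
(d) research: |A| = 5, |A ∩ B| = 3; needs |A ∩ B| < 3 — false.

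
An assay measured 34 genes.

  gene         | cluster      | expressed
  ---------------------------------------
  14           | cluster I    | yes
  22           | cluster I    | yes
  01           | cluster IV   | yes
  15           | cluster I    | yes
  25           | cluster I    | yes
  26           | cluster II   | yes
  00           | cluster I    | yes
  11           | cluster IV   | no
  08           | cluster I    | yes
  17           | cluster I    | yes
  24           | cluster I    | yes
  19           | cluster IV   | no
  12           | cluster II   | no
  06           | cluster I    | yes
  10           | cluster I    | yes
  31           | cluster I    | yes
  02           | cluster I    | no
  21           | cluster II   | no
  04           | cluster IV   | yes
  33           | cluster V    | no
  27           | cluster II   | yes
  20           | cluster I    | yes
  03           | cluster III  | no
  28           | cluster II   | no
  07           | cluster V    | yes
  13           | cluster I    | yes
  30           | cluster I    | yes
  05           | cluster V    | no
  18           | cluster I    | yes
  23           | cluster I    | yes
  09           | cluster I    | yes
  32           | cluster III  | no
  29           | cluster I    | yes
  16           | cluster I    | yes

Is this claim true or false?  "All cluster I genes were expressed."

False

'All cluster I genes were expressed' holds iff A ⊆ B, i.e. every element of A is in B (|A ∖ B| = 0).
|A| = 20, |A ∩ B| = 19, |A ∖ B| = 1.
So the statement is false.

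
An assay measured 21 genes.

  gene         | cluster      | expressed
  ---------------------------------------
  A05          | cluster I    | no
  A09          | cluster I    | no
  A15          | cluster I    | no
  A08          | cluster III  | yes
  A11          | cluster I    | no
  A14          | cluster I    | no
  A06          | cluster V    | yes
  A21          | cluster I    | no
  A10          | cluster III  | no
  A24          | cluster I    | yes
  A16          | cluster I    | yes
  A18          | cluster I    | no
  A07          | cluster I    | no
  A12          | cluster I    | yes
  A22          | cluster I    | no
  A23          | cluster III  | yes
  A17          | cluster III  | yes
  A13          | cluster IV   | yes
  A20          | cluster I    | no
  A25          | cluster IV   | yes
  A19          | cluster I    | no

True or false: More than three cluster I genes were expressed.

Truth condition: |A ∩ B| > 3.
A (the restrictor) = {A05, A09, A15, A11, A14, A21, A24, A16, A18, A07, A12, A22, A20, A19}, |A| = 14.
A ∩ B = {A24, A16, A12}, so |A ∩ B| = 3.
|A ∩ B| = 3, so the statement is false.

False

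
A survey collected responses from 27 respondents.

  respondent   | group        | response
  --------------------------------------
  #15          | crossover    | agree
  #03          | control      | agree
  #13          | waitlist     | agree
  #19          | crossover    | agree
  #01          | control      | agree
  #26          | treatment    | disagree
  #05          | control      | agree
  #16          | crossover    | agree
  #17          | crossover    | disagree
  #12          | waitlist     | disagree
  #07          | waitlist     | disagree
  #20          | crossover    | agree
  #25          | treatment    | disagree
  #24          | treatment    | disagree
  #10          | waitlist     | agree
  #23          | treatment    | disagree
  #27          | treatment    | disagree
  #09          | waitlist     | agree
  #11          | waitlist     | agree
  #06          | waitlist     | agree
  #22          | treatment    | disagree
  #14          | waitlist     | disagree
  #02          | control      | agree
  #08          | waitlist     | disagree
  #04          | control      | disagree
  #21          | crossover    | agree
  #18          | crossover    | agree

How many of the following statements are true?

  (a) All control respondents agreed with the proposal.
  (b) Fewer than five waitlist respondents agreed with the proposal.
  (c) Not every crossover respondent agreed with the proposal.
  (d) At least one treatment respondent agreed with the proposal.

1

(a) control: |A| = 5, |A ∩ B| = 4; needs A ⊆ B, i.e. every element of A is in B (|A ∖ B| = 0) — false.
(b) waitlist: |A| = 9, |A ∩ B| = 5; needs |A ∩ B| < 5 — false.
(c) crossover: |A| = 7, |A ∩ B| = 6; needs A ⊄ B (|A ∖ B| ≥ 1) — true.
(d) treatment: |A| = 6, |A ∩ B| = 0; needs A ∩ B ≠ ∅ (|A ∩ B| ≥ 1) — false.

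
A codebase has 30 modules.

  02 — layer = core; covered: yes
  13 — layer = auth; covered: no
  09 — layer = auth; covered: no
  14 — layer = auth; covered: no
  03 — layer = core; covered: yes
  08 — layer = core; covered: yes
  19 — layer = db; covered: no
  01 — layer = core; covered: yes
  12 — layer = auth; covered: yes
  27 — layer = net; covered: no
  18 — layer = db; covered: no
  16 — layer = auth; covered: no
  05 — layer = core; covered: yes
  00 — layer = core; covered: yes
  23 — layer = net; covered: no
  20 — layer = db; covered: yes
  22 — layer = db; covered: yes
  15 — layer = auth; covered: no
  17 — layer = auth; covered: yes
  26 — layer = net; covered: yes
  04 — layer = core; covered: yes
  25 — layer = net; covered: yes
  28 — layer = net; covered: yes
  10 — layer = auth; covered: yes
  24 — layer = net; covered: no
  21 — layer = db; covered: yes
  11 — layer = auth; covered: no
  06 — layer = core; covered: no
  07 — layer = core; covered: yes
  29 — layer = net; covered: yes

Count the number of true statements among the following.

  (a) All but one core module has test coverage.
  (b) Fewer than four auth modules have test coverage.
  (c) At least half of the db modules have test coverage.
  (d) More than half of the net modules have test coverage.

(a) core: |A| = 9, |A ∩ B| = 8; needs |A ∖ B| = 1 — true.
(b) auth: |A| = 9, |A ∩ B| = 3; needs |A ∩ B| < 4 — true.
(c) db: |A| = 5, |A ∩ B| = 3; needs |A ∩ B| ≥ |A ∖ B| — true.
(d) net: |A| = 7, |A ∩ B| = 4; needs |A ∩ B| > |A ∖ B| — true.

4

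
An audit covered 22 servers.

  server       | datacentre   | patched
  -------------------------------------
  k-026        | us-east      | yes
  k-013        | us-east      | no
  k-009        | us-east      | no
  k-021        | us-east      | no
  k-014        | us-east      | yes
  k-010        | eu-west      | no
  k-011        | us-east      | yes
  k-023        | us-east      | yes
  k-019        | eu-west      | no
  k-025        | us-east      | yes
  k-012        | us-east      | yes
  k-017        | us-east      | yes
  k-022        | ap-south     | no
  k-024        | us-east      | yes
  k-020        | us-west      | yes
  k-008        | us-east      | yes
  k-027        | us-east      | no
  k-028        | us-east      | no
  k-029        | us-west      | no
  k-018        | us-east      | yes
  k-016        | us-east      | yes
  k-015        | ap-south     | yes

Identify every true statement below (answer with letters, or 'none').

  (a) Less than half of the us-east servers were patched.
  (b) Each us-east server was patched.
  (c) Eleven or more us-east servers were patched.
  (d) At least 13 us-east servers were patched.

(c)

|A| = 16, |A ∩ B| = 11, |A ∖ B| = 5.
(a) |A ∩ B| < |A ∖ B|: fails.
(b) A ⊆ B, i.e. every element of A is in B (|A ∖ B| = 0): fails.
(c) |A ∩ B| ≥ 11: holds.
(d) |A ∩ B| ≥ 13: fails.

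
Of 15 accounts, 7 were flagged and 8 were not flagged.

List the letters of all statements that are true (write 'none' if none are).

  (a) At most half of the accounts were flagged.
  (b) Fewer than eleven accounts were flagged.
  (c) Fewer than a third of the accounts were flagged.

(a), (b)

|A| = 15, |A ∩ B| = 7, |A ∖ B| = 8.
(a) |A ∩ B| ≤ |A ∖ B|: holds.
(b) |A ∩ B| < 11: holds.
(c) |A ∩ B| / |A| < 1/3: fails.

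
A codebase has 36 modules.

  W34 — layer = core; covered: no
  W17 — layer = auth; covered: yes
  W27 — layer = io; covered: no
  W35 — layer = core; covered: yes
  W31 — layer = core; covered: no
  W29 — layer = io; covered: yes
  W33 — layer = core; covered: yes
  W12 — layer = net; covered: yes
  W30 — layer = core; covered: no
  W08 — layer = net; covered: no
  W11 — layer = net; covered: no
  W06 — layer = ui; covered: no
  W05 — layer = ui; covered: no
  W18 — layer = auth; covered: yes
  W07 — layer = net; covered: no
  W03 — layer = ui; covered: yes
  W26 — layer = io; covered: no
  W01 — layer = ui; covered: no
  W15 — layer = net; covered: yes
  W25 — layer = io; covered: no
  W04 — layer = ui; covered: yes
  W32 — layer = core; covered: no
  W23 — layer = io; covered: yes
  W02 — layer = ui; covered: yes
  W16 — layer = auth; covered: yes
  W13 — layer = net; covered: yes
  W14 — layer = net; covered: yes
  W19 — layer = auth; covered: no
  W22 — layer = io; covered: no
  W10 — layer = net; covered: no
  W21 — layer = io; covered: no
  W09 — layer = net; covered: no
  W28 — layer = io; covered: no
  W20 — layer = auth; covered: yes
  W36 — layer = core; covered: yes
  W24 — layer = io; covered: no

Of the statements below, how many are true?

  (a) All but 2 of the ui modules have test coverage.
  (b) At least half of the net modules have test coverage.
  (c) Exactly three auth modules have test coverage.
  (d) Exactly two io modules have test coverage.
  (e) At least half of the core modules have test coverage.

1

(a) ui: |A| = 6, |A ∩ B| = 3; needs |A ∖ B| = 2 — false.
(b) net: |A| = 9, |A ∩ B| = 4; needs |A ∩ B| ≥ |A ∖ B| — false.
(c) auth: |A| = 5, |A ∩ B| = 4; needs |A ∩ B| = 3 — false.
(d) io: |A| = 9, |A ∩ B| = 2; needs |A ∩ B| = 2 — true.
(e) core: |A| = 7, |A ∩ B| = 3; needs |A ∩ B| ≥ |A ∖ B| — false.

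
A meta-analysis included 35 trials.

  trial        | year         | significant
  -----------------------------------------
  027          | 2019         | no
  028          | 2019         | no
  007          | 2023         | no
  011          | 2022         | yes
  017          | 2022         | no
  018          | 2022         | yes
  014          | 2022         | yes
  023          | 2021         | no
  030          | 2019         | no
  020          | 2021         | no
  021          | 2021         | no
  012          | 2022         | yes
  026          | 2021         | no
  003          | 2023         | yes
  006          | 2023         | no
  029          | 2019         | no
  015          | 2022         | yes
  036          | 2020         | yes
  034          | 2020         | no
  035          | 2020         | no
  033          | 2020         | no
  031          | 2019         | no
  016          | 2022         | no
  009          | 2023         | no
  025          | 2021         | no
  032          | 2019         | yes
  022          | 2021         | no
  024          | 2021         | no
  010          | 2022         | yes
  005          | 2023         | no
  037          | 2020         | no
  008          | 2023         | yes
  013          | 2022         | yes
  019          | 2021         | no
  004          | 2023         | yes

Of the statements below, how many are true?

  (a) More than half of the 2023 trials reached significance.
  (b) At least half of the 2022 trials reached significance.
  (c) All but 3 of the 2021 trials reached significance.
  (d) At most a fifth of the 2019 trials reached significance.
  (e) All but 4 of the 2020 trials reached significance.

3

(a) 2023: |A| = 7, |A ∩ B| = 3; needs |A ∩ B| > |A ∖ B| — false.
(b) 2022: |A| = 9, |A ∩ B| = 7; needs |A ∩ B| ≥ |A ∖ B| — true.
(c) 2021: |A| = 8, |A ∩ B| = 0; needs |A ∖ B| = 3 — false.
(d) 2019: |A| = 6, |A ∩ B| = 1; needs |A ∩ B| / |A| ≤ 1/5 — true.
(e) 2020: |A| = 5, |A ∩ B| = 1; needs |A ∖ B| = 4 — true.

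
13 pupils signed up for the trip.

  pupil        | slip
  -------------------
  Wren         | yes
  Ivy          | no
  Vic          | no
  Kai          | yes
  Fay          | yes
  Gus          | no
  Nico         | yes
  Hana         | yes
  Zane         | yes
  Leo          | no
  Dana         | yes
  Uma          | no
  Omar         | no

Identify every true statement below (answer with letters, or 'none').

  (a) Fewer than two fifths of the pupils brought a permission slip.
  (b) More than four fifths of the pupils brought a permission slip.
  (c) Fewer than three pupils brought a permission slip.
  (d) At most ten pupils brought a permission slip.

(d)

|A| = 13, |A ∩ B| = 7, |A ∖ B| = 6.
(a) |A ∩ B| / |A| < 2/5: fails.
(b) |A ∩ B| / |A| > 4/5: fails.
(c) |A ∩ B| < 3: fails.
(d) |A ∩ B| ≤ 10: holds.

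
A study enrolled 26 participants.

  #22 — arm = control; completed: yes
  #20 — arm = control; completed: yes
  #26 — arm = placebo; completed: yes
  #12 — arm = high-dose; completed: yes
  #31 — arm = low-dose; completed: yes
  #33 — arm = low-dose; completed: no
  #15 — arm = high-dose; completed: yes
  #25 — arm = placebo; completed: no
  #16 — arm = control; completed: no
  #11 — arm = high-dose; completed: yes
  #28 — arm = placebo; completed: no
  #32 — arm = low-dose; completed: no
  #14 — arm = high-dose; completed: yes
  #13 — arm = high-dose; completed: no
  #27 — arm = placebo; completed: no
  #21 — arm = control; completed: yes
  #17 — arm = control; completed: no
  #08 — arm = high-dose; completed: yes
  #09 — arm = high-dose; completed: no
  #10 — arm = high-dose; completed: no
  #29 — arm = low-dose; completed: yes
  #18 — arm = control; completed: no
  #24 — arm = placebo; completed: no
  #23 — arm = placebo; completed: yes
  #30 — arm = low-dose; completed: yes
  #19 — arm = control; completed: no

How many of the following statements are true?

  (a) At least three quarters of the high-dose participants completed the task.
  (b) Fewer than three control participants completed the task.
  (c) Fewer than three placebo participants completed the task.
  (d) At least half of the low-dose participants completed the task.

2

(a) high-dose: |A| = 8, |A ∩ B| = 5; needs |A ∩ B| / |A| ≥ 3/4 — false.
(b) control: |A| = 7, |A ∩ B| = 3; needs |A ∩ B| < 3 — false.
(c) placebo: |A| = 6, |A ∩ B| = 2; needs |A ∩ B| < 3 — true.
(d) low-dose: |A| = 5, |A ∩ B| = 3; needs |A ∩ B| ≥ |A ∖ B| — true.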